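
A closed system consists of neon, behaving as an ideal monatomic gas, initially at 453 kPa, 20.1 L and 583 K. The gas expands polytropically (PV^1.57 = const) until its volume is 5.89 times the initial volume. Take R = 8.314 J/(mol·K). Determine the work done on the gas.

-10200 J

n = P₁V₁/(RT₁) = 453×20.1/(8.314×583) = 1.88 mol.
Polytropic n=1.57: T₂ = T₁(V₁/V₂)^(n−1) = 583×(0.170)^0.57 = 212 K; P₂ = P₁(V₁/V₂)^n = 28.0 kPa.
W = (P₁V₁−P₂V₂)/(n−1) = (453×20.1−28.0×118)/0.57 = 10200 J.
Work done on the gas = −W_by = -10200 J.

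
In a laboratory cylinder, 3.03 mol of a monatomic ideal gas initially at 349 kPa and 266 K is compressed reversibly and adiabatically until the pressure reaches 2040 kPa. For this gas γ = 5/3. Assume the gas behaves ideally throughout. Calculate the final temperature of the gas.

539 K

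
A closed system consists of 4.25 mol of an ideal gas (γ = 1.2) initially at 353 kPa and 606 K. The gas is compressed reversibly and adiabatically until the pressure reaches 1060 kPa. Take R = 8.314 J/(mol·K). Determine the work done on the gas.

V₁ = nRT₁/P₁ = 4.25×8.314×606/353 = 60.7 L.
Adiabatic: T₂/T₁ = (P₂/P₁)^((γ−1)/γ) ⇒ T₂ = 606×(3.00)^0.167 = 728 K; V₂ = 24.3 L.
ΔU = nCvΔT = 4.25×41.6×(728−606) = 21500 J.
Q = 0 for an adiabatic process, so W = −ΔU = -21500 J.
Work done on the gas = −W_by = 21500 J.

21500 J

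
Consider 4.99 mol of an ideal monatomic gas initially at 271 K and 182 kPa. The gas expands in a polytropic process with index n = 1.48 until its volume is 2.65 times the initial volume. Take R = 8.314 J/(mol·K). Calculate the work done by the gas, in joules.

8750 J

V₁ = nRT₁/P₁ = 4.99×8.314×271/182 = 61.8 L.
Polytropic n=1.48: T₂ = T₁(V₁/V₂)^(n−1) = 271×(0.377)^0.48 = 170 K; P₂ = P₁(V₁/V₂)^n = 43.0 kPa.
W = (P₁V₁−P₂V₂)/(n−1) = (182×61.8−43.0×164)/0.48 = 8750 J.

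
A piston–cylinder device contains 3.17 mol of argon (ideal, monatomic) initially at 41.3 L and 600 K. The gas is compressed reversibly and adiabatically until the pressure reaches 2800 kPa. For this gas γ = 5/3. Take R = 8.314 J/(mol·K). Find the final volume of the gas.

12.5 L

P₁ = nRT₁/V₁ = 3.17×8.314×600/41.3 = 383 kPa.
Adiabatic: T₂/T₁ = (P₂/P₁)^((γ−1)/γ) ⇒ T₂ = 600×(7.31)^0.400 = 1330 K; V₂ = 12.5 L.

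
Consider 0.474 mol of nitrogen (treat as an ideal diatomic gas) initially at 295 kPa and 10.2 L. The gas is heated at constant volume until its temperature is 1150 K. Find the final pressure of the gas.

T₁ = P₁V₁/(nR) = 295×10.2/(0.474×8.314) = 764 K.
Isochoric: V stays 10.2 L; P/T = const ⇒ T₂ = 1150 K, P₂ = 444 kPa.

444 kPa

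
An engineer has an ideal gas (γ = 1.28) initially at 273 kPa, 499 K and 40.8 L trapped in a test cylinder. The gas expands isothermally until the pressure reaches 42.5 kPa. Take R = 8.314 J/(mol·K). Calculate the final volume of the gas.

Isothermal: T stays 499 K; PV = const ⇒ V₂ = 262 L, P₂ = 42.5 kPa.

262 L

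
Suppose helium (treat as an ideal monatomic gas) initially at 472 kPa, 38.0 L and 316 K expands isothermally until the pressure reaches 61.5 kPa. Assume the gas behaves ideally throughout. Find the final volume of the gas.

292 L

Isothermal: T stays 316 K; PV = const ⇒ V₂ = 292 L, P₂ = 61.5 kPa.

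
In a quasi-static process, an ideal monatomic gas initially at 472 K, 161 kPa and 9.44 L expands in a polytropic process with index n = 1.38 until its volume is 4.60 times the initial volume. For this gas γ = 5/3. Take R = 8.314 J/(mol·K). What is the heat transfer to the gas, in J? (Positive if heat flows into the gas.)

n = P₁V₁/(RT₁) = 161×9.44/(8.314×472) = 0.387 mol.
Polytropic n=1.38: T₂ = T₁(V₁/V₂)^(n−1) = 472×(0.217)^0.38 = 264 K; P₂ = P₁(V₁/V₂)^n = 19.6 kPa.
W = (P₁V₁−P₂V₂)/(n−1) = (161×9.44−19.6×43.4)/0.38 = 1760 J.
ΔU = nCvΔT = 0.387×12.5×(264−472) = -1000 J.
Q = ΔU + W = 757 J.

757 J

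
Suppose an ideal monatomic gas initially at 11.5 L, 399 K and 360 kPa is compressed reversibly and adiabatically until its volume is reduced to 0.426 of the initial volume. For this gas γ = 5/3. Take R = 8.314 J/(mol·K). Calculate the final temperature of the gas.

705 K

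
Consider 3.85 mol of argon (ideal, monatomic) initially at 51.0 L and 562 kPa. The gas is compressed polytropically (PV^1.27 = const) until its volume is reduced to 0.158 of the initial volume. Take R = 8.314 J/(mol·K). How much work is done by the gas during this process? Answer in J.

T₁ = P₁V₁/(nR) = 562×51.0/(3.85×8.314) = 895 K.
Polytropic n=1.27: T₂ = T₁(V₁/V₂)^(n−1) = 895×(6.33)^0.27 = 1470 K; P₂ = P₁(V₁/V₂)^n = 5850 kPa.
W = (P₁V₁−P₂V₂)/(n−1) = (562×51.0−5850×8.06)/0.27 = -68500 J.

-68500 J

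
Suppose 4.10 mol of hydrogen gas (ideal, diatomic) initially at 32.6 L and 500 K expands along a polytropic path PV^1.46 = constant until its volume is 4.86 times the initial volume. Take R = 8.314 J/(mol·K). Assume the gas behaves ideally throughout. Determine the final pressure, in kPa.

P₁ = nRT₁/V₁ = 4.10×8.314×500/32.6 = 523 kPa.
Polytropic n=1.46: T₂ = T₁(V₁/V₂)^(n−1) = 500×(0.206)^0.46 = 242 K; P₂ = P₁(V₁/V₂)^n = 52.0 kPa.

52.0 kPa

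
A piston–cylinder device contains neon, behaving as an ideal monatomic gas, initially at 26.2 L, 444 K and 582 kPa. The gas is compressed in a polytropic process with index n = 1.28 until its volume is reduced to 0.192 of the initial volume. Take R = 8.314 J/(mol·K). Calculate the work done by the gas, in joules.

-32000 J

n = P₁V₁/(RT₁) = 582×26.2/(8.314×444) = 4.13 mol.
Polytropic n=1.28: T₂ = T₁(V₁/V₂)^(n−1) = 444×(5.21)^0.28 = 705 K; P₂ = P₁(V₁/V₂)^n = 4810 kPa.
W = (P₁V₁−P₂V₂)/(n−1) = (582×26.2−4810×5.03)/0.28 = -32000 J.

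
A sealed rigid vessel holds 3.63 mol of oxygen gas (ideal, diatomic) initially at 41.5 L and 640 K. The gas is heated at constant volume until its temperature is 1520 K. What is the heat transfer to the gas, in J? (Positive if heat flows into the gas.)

P₁ = nRT₁/V₁ = 3.63×8.314×640/41.5 = 465 kPa.
Isochoric: V stays 41.5 L; P/T = const ⇒ T₂ = 1520 K, P₂ = 1110 kPa.
W = 0 (no volume change).
ΔU = nCvΔT = 3.63×20.8×(1520−640) = 66400 J.
Q = ΔU = 66400 J.

66400 J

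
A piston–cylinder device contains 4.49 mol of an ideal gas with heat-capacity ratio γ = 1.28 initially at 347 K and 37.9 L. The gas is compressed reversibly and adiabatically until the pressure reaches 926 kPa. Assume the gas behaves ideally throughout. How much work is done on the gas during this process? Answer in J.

P₁ = nRT₁/V₁ = 4.49×8.314×347/37.9 = 342 kPa.
Adiabatic: T₂/T₁ = (P₂/P₁)^((γ−1)/γ) ⇒ T₂ = 347×(2.71)^0.219 = 432 K; V₂ = 17.4 L.
ΔU = nCvΔT = 4.49×29.7×(432−347) = 11300 J.
Q = 0 for an adiabatic process, so W = −ΔU = -11300 J.
Work done on the gas = −W_by = 11300 J.

11300 J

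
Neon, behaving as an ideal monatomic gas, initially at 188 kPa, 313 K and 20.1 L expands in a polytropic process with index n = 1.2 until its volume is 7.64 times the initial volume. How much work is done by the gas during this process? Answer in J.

n = P₁V₁/(RT₁) = 188×20.1/(8.314×313) = 1.45 mol.
Polytropic n=1.2: T₂ = T₁(V₁/V₂)^(n−1) = 313×(0.131)^0.20 = 208 K; P₂ = P₁(V₁/V₂)^n = 16.4 kPa.
W = (P₁V₁−P₂V₂)/(n−1) = (188×20.1−16.4×154)/0.20 = 6310 J.

6310 J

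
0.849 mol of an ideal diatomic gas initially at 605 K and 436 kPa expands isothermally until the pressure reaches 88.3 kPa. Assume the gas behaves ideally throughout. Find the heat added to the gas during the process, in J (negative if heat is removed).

V₁ = nRT₁/P₁ = 0.849×8.314×605/436 = 9.79 L.
Isothermal: T stays 605 K; PV = const ⇒ V₂ = 48.4 L, P₂ = 88.3 kPa.
ΔU = 0 (ideal gas, T constant).
W = nRT ln(V₂/V₁) = 0.849×8.314×605×ln(4.94) = 6820 J.
Q = ΔU + W = 6820 J.

6820 J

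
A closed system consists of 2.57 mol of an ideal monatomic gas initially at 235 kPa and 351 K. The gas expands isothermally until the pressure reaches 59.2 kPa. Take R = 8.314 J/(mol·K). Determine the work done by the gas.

V₁ = nRT₁/P₁ = 2.57×8.314×351/235 = 31.9 L.
Isothermal: T stays 351 K; PV = const ⇒ V₂ = 127 L, P₂ = 59.2 kPa.
W = nRT ln(V₂/V₁) = 2.57×8.314×351×ln(3.97) = 10300 J.

10300 J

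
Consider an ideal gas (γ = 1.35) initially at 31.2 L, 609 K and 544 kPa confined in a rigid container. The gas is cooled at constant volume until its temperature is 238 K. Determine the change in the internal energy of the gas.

n = P₁V₁/(RT₁) = 544×31.2/(8.314×609) = 3.35 mol.
Isochoric: V stays 31.2 L; P/T = const ⇒ T₂ = 238 K, P₂ = 213 kPa.
For an ideal gas ΔU = nCvΔT with Cv = R/(γ−1) = 23.8 J/(mol·K).
ΔU = 3.35×23.8×(238−609) = -29500 J.

-29500 J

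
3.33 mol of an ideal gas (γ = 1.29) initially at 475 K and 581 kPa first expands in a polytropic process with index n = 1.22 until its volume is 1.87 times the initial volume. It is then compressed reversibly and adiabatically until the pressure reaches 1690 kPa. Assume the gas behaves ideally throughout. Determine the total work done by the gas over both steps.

-12400 J

V₁ = nRT₁/P₁ = 3.33×8.314×475/581 = 22.6 L.
Step 1 — Polytropic n=1.22: T₂ = T₁(V₁/V₂)^(n−1) = 475×(0.535)^0.22 = 414 K; P₂ = P₁(V₁/V₂)^n = 271 kPa.
W = (P₁V₁−P₂V₂)/(n−1) = (581×22.6−271×42.3)/0.22 = 7690 J.
ΔU = nCvΔT = 3.33×28.7×(414−475) = -5830 J.
Q = ΔU + W = 1860 J.
State after step 1: P = 271 kPa, V = 42.3 L, T = 414 K.
Step 2 — Adiabatic: T₂/T₁ = (P₂/P₁)^((γ−1)/γ) ⇒ T₂ = 414×(6.24)^0.225 = 625 K; V₂ = 10.2 L.
ΔU = nCvΔT = 3.33×28.7×(625−414) = 20100 J.
Q = 0 for an adiabatic process, so W = −ΔU = -20100 J.
Net over both steps: W = -12400 J, Q = 1860 J, ΔU = 14300 J.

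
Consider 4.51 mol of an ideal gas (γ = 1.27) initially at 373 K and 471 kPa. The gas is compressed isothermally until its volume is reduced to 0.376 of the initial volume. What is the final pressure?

V₁ = nRT₁/P₁ = 4.51×8.314×373/471 = 29.7 L.
Isothermal: T stays 373 K; PV = const ⇒ V₂ = 11.2 L, P₂ = 1250 kPa.

1250 kPa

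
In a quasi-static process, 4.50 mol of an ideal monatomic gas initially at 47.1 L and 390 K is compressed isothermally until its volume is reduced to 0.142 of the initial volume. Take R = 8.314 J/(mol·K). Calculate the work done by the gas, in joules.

P₁ = nRT₁/V₁ = 4.50×8.314×390/47.1 = 310 kPa.
Isothermal: T stays 390 K; PV = const ⇒ V₂ = 6.69 L, P₂ = 2180 kPa.
W = nRT ln(V₂/V₁) = 4.50×8.314×390×ln(0.142) = -28500 J.

-28500 J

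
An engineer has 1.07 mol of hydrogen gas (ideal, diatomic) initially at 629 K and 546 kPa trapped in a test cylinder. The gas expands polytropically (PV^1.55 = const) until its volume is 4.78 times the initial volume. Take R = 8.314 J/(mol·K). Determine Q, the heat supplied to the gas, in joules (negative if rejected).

V₁ = nRT₁/P₁ = 1.07×8.314×629/546 = 10.2 L.
Polytropic n=1.55: T₂ = T₁(V₁/V₂)^(n−1) = 629×(0.209)^0.55 = 266 K; P₂ = P₁(V₁/V₂)^n = 48.3 kPa.
W = (P₁V₁−P₂V₂)/(n−1) = (546×10.2−48.3×49.0)/0.55 = 5870 J.
ΔU = nCvΔT = 1.07×20.8×(266−629) = -8070 J.
Q = ΔU + W = -2200 J.

-2200 J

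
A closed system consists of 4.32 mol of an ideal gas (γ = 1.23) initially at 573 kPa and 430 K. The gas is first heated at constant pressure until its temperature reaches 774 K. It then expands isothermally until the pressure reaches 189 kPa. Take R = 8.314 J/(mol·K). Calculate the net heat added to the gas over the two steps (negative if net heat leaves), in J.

96900 J

V₁ = nRT₁/P₁ = 4.32×8.314×430/573 = 27.0 L.
Step 1 — Isobaric: P stays 573 kPa; V/T = const ⇒ T₂ = 774 K, V₂ = 48.5 L.
W = PΔV = 573×(48.5−27.0) kPa·L = 12400 J.
ΔU = nCvΔT = 4.32×36.1×(774−430) = 53700 J.
Q = ΔU + W = nCpΔT = 66100 J.
State after step 1: P = 573 kPa, V = 48.5 L, T = 774 K.
Step 2 — Isothermal: T stays 774 K; PV = const ⇒ V₂ = 147 L, P₂ = 189 kPa.
ΔU = 0 (ideal gas, T constant).
W = nRT ln(V₂/V₁) = 4.32×8.314×774×ln(3.03) = 30800 J.
Q = ΔU + W = 30800 J.
Net over both steps: W = 43200 J, Q = 96900 J, ΔU = 53700 J.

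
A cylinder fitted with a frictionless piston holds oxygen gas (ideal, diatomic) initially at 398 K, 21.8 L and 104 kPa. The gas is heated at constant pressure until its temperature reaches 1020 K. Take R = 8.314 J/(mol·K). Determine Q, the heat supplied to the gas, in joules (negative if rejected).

12400 J

n = P₁V₁/(RT₁) = 104×21.8/(8.314×398) = 0.685 mol.
Isobaric: P stays 104 kPa; V/T = const ⇒ T₂ = 1020 K, V₂ = 55.9 L.
W = PΔV = 104×(55.9−21.8) kPa·L = 3540 J.
ΔU = nCvΔT = 0.685×20.8×(1020−398) = 8860 J.
Q = ΔU + W = nCpΔT = 12400 J.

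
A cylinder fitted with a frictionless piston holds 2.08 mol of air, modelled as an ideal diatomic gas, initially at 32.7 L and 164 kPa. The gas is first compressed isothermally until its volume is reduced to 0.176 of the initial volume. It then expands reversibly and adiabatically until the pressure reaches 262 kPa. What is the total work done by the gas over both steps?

-5240 J

T₁ = P₁V₁/(nR) = 164×32.7/(2.08×8.314) = 310 K.
Step 1 — Isothermal: T stays 310 K; PV = const ⇒ V₂ = 5.76 L, P₂ = 932 kPa.
ΔU = 0 (ideal gas, T constant).
W = nRT ln(V₂/V₁) = 2.08×8.314×310×ln(0.176) = -9320 J.
Q = ΔU + W = -9320 J.
State after step 1: P = 932 kPa, V = 5.76 L, T = 310 K.
Step 2 — Adiabatic: T₂/T₁ = (P₂/P₁)^((γ−1)/γ) ⇒ T₂ = 310×(0.281)^0.286 = 216 K; V₂ = 14.2 L.
ΔU = nCvΔT = 2.08×20.8×(216−310) = -4080 J.
Q = 0 for an adiabatic process, so W = −ΔU = 4080 J.
Net over both steps: W = -5240 J, Q = -9320 J, ΔU = -4080 J.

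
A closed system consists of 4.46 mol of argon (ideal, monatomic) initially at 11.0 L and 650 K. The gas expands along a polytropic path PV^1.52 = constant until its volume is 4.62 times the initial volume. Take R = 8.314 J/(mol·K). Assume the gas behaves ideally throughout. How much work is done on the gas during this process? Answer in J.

-25400 J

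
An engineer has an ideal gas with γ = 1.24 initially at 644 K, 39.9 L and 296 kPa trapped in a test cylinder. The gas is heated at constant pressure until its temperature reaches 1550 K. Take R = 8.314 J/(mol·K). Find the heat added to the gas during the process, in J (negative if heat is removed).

85800 J

n = P₁V₁/(RT₁) = 296×39.9/(8.314×644) = 2.21 mol.
Isobaric: P stays 296 kPa; V/T = const ⇒ T₂ = 1550 K, V₂ = 96.0 L.
W = PΔV = 296×(96.0−39.9) kPa·L = 16600 J.
ΔU = nCvΔT = 2.21×34.6×(1550−644) = 69200 J.
Q = ΔU + W = nCpΔT = 85800 J.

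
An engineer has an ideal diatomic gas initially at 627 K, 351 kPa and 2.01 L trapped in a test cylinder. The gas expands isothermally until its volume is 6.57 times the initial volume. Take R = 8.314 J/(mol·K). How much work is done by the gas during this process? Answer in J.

n = P₁V₁/(RT₁) = 351×2.01/(8.314×627) = 0.135 mol.
Isothermal: T stays 627 K; PV = const ⇒ V₂ = 13.2 L, P₂ = 53.4 kPa.
W = nRT ln(V₂/V₁) = 0.135×8.314×627×ln(6.57) = 1330 J.

1330 J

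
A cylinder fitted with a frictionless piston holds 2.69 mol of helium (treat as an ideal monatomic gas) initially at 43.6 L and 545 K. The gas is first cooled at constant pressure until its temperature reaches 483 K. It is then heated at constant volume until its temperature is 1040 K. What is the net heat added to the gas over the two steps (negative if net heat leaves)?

P₁ = nRT₁/V₁ = 2.69×8.314×545/43.6 = 280 kPa.
Step 1 — Isobaric: P stays 280 kPa; V/T = const ⇒ T₂ = 483 K, V₂ = 38.6 L.
W = PΔV = 280×(38.6−43.6) kPa·L = -1390 J.
ΔU = nCvΔT = 2.69×12.5×(483−545) = -2080 J.
Q = ΔU + W = nCpΔT = -3470 J.
State after step 1: P = 280 kPa, V = 38.6 L, T = 483 K.
Step 2 — Isochoric: V stays 38.6 L; P/T = const ⇒ T₂ = 1040 K, P₂ = 602 kPa.
W = 0 (no volume change).
ΔU = nCvΔT = 2.69×12.5×(1040−483) = 18700 J.
Q = ΔU = 18700 J.
Net over both steps: W = -1390 J, Q = 15200 J, ΔU = 16600 J.

15200 J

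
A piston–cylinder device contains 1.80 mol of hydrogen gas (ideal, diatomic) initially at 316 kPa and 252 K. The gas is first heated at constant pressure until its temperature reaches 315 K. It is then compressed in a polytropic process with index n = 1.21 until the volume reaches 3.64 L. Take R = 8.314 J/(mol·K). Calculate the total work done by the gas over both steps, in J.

-6800 J

V₁ = nRT₁/P₁ = 1.80×8.314×252/316 = 11.9 L.
Step 1 — Isobaric: P stays 316 kPa; V/T = const ⇒ T₂ = 315 K, V₂ = 14.9 L.
W = PΔV = 316×(14.9−11.9) kPa·L = 943 J.
ΔU = nCvΔT = 1.80×20.8×(315−252) = 2360 J.
Q = ΔU + W = nCpΔT = 3300 J.
State after step 1: P = 316 kPa, V = 14.9 L, T = 315 K.
Step 2 — Polytropic n=1.21: T₂ = T₁(V₁/V₂)^(n−1) = 315×(4.10)^0.21 = 424 K; P₂ = P₁(V₁/V₂)^n = 1740 kPa.
W = (P₁V₁−P₂V₂)/(n−1) = (316×14.9−1740×3.64)/0.21 = -7740 J.
ΔU = nCvΔT = 1.80×20.8×(424−315) = 4060 J.
Q = ΔU + W = -3680 J.
Net over both steps: W = -6800 J, Q = -376 J, ΔU = 6420 J.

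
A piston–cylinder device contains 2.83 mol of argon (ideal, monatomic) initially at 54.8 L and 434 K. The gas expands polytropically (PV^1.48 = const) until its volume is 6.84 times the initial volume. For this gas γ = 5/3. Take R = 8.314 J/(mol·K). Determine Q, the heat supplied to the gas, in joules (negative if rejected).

P₁ = nRT₁/V₁ = 2.83×8.314×434/54.8 = 186 kPa.
Polytropic n=1.48: T₂ = T₁(V₁/V₂)^(n−1) = 434×(0.146)^0.48 = 172 K; P₂ = P₁(V₁/V₂)^n = 10.8 kPa.
W = (P₁V₁−P₂V₂)/(n−1) = (186×54.8−10.8×375)/0.48 = 12800 J.
ΔU = nCvΔT = 2.83×12.5×(172−434) = -9230 J.
Q = ΔU + W = 3590 J.

3590 J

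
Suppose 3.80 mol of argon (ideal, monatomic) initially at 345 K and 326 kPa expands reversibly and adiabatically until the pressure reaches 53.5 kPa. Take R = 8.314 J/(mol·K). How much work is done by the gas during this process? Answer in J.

8410 J

V₁ = nRT₁/P₁ = 3.80×8.314×345/326 = 33.4 L.
Adiabatic: T₂/T₁ = (P₂/P₁)^((γ−1)/γ) ⇒ T₂ = 345×(0.164)^0.400 = 167 K; V₂ = 98.9 L.
ΔU = nCvΔT = 3.80×12.5×(167−345) = -8410 J.
Q = 0 for an adiabatic process, so W = −ΔU = 8410 J.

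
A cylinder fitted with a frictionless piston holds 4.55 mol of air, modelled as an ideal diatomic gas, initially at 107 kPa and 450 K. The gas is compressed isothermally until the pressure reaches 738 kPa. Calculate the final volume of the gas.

23.1 L

V₁ = nRT₁/P₁ = 4.55×8.314×450/107 = 159 L.
Isothermal: T stays 450 K; PV = const ⇒ V₂ = 23.1 L, P₂ = 738 kPa.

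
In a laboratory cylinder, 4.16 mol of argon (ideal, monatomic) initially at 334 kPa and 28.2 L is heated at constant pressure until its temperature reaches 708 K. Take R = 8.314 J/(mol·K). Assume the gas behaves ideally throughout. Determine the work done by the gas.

T₁ = P₁V₁/(nR) = 334×28.2/(4.16×8.314) = 272 K.
Isobaric: P stays 334 kPa; V/T = const ⇒ T₂ = 708 K, V₂ = 73.3 L.
W = PΔV = 334×(73.3−28.2) kPa·L = 15100 J.

15100 J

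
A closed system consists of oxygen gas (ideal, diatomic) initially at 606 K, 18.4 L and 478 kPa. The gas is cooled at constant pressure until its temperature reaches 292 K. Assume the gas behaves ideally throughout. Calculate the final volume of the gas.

8.87 L

Isobaric: P stays 478 kPa; V/T = const ⇒ T₂ = 292 K, V₂ = 8.87 L.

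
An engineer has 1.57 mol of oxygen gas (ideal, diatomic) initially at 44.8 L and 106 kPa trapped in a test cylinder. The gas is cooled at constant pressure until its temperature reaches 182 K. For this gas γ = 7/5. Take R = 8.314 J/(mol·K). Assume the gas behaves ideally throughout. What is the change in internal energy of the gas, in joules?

T₁ = P₁V₁/(nR) = 106×44.8/(1.57×8.314) = 364 K.
Isobaric: P stays 106 kPa; V/T = const ⇒ T₂ = 182 K, V₂ = 22.4 L.
For an ideal gas ΔU = nCvΔT with Cv = (5/2)R = 20.8 J/(mol·K).
ΔU = 1.57×20.8×(182−364) = -5930 J.

-5930 J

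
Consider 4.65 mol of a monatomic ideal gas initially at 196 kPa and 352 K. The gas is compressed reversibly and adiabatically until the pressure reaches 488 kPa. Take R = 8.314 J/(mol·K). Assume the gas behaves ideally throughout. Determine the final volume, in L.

40.2 L

V₁ = nRT₁/P₁ = 4.65×8.314×352/196 = 69.4 L.
Adiabatic: T₂/T₁ = (P₂/P₁)^((γ−1)/γ) ⇒ T₂ = 352×(2.49)^0.400 = 507 K; V₂ = 40.2 L.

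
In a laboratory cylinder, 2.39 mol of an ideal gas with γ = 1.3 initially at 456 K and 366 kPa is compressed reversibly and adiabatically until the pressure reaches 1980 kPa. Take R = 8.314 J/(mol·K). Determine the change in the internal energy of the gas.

V₁ = nRT₁/P₁ = 2.39×8.314×456/366 = 24.8 L.
Adiabatic: T₂/T₁ = (P₂/P₁)^((γ−1)/γ) ⇒ T₂ = 456×(5.41)^0.231 = 673 K; V₂ = 6.76 L.
For an ideal gas ΔU = nCvΔT with Cv = R/(γ−1) = 27.7 J/(mol·K).
ΔU = 2.39×27.7×(673−456) = 14400 J.

14400 J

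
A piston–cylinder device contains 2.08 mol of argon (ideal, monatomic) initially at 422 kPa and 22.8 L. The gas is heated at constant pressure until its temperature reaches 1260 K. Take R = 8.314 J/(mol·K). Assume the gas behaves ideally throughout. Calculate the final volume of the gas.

T₁ = P₁V₁/(nR) = 422×22.8/(2.08×8.314) = 556 K.
Isobaric: P stays 422 kPa; V/T = const ⇒ T₂ = 1260 K, V₂ = 51.6 L.

51.6 L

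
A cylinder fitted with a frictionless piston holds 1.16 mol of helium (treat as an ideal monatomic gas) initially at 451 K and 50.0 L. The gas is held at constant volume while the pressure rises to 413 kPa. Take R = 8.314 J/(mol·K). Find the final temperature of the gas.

2140 K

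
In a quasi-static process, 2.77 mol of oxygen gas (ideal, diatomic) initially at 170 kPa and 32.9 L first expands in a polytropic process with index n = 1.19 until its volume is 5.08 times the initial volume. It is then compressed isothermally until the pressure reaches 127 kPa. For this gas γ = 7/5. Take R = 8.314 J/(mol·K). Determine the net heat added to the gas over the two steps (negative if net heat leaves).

-2640 J

T₁ = P₁V₁/(nR) = 170×32.9/(2.77×8.314) = 243 K.
Step 1 — Polytropic n=1.19: T₂ = T₁(V₁/V₂)^(n−1) = 243×(0.197)^0.19 = 178 K; P₂ = P₁(V₁/V₂)^n = 24.6 kPa.
W = (P₁V₁−P₂V₂)/(n−1) = (170×32.9−24.6×167)/0.19 = 7820 J.
ΔU = nCvΔT = 2.77×20.8×(178−243) = -3710 J.
Q = ΔU + W = 4110 J.
State after step 1: P = 24.6 kPa, V = 167 L, T = 178 K.
Step 2 — Isothermal: T stays 178 K; PV = const ⇒ V₂ = 32.3 L, P₂ = 127 kPa.
ΔU = 0 (ideal gas, T constant).
W = nRT ln(V₂/V₁) = 2.77×8.314×178×ln(0.193) = -6750 J.
Q = ΔU + W = -6750 J.
Net over both steps: W = 1070 J, Q = -2640 J, ΔU = -3710 J.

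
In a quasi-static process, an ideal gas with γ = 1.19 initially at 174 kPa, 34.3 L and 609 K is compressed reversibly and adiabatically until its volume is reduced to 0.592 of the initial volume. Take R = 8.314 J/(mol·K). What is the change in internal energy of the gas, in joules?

n = P₁V₁/(RT₁) = 174×34.3/(8.314×609) = 1.18 mol.
Adiabatic: TV^(γ−1) = const ⇒ T₂ = 609×(1.69)^0.190 = 673 K; PV^γ = const ⇒ P₂ = 325 kPa.
For an ideal gas ΔU = nCvΔT with Cv = R/(γ−1) = 43.8 J/(mol·K).
ΔU = 1.18×43.8×(673−609) = 3290 J.

3290 J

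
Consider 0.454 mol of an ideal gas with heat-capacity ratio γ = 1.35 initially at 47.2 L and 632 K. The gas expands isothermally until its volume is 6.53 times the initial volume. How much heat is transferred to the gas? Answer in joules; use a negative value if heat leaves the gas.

4480 J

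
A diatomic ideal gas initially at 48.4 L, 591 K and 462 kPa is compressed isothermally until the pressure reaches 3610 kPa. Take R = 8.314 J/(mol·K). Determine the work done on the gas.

n = P₁V₁/(RT₁) = 462×48.4/(8.314×591) = 4.55 mol.
Isothermal: T stays 591 K; PV = const ⇒ V₂ = 6.19 L, P₂ = 3610 kPa.
W = nRT ln(V₂/V₁) = 4.55×8.314×591×ln(0.128) = -46000 J.
Work done on the gas = −W_by = 46000 J.

46000 J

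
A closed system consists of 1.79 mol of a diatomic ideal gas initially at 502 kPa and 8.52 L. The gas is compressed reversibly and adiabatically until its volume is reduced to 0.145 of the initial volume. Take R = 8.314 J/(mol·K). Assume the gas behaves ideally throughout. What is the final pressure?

T₁ = P₁V₁/(nR) = 502×8.52/(1.79×8.314) = 287 K.
Adiabatic: TV^(γ−1) = const ⇒ T₂ = 287×(6.90)^0.400 = 622 K; PV^γ = const ⇒ P₂ = 7500 kPa.

7500 kPa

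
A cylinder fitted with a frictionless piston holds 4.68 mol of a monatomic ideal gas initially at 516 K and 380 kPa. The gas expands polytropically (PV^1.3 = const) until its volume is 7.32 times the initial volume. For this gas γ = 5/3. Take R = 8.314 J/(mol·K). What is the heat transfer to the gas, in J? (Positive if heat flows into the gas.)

V₁ = nRT₁/P₁ = 4.68×8.314×516/380 = 52.8 L.
Polytropic n=1.3: T₂ = T₁(V₁/V₂)^(n−1) = 516×(0.137)^0.30 = 284 K; P₂ = P₁(V₁/V₂)^n = 28.6 kPa.
W = (P₁V₁−P₂V₂)/(n−1) = (380×52.8−28.6×387)/0.30 = 30100 J.
ΔU = nCvΔT = 4.68×12.5×(284−516) = -13500 J.
Q = ΔU + W = 16600 J.

16600 J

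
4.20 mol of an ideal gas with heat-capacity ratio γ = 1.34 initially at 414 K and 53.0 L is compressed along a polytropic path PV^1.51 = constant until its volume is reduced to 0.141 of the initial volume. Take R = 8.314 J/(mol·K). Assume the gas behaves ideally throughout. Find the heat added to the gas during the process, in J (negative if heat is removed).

P₁ = nRT₁/V₁ = 4.20×8.314×414/53.0 = 273 kPa.
Polytropic n=1.51: T₂ = T₁(V₁/V₂)^(n−1) = 414×(7.09)^0.51 = 1120 K; P₂ = P₁(V₁/V₂)^n = 5250 kPa.
W = (P₁V₁−P₂V₂)/(n−1) = (273×53.0−5250×7.47)/0.51 = -48600 J.
ΔU = nCvΔT = 4.20×24.5×(1120−414) = 73000 J.
Q = ΔU + W = 24300 J.

24300 J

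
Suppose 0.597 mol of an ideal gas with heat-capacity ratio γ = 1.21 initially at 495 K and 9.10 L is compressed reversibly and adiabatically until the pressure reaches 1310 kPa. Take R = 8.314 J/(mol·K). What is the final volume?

2.47 L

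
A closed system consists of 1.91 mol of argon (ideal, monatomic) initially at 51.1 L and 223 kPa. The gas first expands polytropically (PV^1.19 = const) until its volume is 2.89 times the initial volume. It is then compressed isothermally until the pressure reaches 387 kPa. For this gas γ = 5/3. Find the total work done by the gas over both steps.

-5950 J

T₁ = P₁V₁/(nR) = 223×51.1/(1.91×8.314) = 718 K.
Step 1 — Polytropic n=1.19: T₂ = T₁(V₁/V₂)^(n−1) = 718×(0.346)^0.19 = 587 K; P₂ = P₁(V₁/V₂)^n = 63.1 kPa.
W = (P₁V₁−P₂V₂)/(n−1) = (223×51.1−63.1×148)/0.19 = 11000 J.
ΔU = nCvΔT = 1.91×12.5×(587−718) = -3120 J.
Q = ΔU + W = 7830 J.
State after step 1: P = 63.1 kPa, V = 148 L, T = 587 K.
Step 2 — Isothermal: T stays 587 K; PV = const ⇒ V₂ = 24.1 L, P₂ = 387 kPa.
ΔU = 0 (ideal gas, T constant).
W = nRT ln(V₂/V₁) = 1.91×8.314×587×ln(0.163) = -16900 J.
Q = ΔU + W = -16900 J.
Net over both steps: W = -5950 J, Q = -9070 J, ΔU = -3120 J.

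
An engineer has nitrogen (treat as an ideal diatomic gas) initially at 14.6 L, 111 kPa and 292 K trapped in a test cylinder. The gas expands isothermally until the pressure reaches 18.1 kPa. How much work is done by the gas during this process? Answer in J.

n = P₁V₁/(RT₁) = 111×14.6/(8.314×292) = 0.668 mol.
Isothermal: T stays 292 K; PV = const ⇒ V₂ = 89.5 L, P₂ = 18.1 kPa.
W = nRT ln(V₂/V₁) = 0.668×8.314×292×ln(6.13) = 2940 J.

2940 J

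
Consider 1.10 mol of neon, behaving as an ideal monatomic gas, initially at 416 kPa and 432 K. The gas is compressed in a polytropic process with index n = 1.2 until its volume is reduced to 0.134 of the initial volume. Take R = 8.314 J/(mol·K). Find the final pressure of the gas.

V₁ = nRT₁/P₁ = 1.10×8.314×432/416 = 9.50 L.
Polytropic n=1.2: T₂ = T₁(V₁/V₂)^(n−1) = 432×(7.46)^0.20 = 646 K; P₂ = P₁(V₁/V₂)^n = 4640 kPa.

4640 kPa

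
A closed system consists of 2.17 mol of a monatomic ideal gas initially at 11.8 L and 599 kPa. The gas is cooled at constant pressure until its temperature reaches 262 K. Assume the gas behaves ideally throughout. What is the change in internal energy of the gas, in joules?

-3510 J

T₁ = P₁V₁/(nR) = 599×11.8/(2.17×8.314) = 392 K.
Isobaric: P stays 599 kPa; V/T = const ⇒ T₂ = 262 K, V₂ = 7.89 L.
For an ideal gas ΔU = nCvΔT with Cv = (3/2)R = 12.5 J/(mol·K).
ΔU = 2.17×12.5×(262−392) = -3510 J.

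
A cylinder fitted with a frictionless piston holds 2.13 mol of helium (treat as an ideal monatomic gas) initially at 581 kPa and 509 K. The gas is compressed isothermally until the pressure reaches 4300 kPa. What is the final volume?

V₁ = nRT₁/P₁ = 2.13×8.314×509/581 = 15.5 L.
Isothermal: T stays 509 K; PV = const ⇒ V₂ = 2.10 L, P₂ = 4300 kPa.

2.10 L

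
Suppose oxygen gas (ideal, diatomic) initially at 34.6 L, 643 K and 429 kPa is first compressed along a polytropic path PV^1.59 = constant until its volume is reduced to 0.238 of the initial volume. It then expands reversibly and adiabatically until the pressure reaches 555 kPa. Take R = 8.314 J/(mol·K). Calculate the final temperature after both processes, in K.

841 K

n = P₁V₁/(RT₁) = 429×34.6/(8.314×643) = 2.78 mol.
Step 1 — Polytropic n=1.59: T₂ = T₁(V₁/V₂)^(n−1) = 643×(4.20)^0.59 = 1500 K; P₂ = P₁(V₁/V₂)^n = 4200 kPa.
W = (P₁V₁−P₂V₂)/(n−1) = (429×34.6−4200×8.23)/0.59 = -33500 J.
ΔU = nCvΔT = 2.78×20.8×(1500−643) = 49400 J.
Q = ΔU + W = 15900 J.
State after step 1: P = 4200 kPa, V = 8.23 L, T = 1500 K.
Step 2 — Adiabatic: T₂/T₁ = (P₂/P₁)^((γ−1)/γ) ⇒ T₂ = 1500×(0.132)^0.286 = 841 K; V₂ = 35.0 L.
ΔU = nCvΔT = 2.78×20.8×(841−1500) = -38000 J.
Q = 0 for an adiabatic process, so W = −ΔU = 38000 J.
Net over both steps: W = 4500 J, Q = 15900 J, ΔU = 11400 J.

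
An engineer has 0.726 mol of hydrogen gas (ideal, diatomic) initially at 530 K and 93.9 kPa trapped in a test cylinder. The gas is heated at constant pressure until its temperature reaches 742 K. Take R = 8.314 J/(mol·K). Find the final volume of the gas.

V₁ = nRT₁/P₁ = 0.726×8.314×530/93.9 = 34.1 L.
Isobaric: P stays 93.9 kPa; V/T = const ⇒ T₂ = 742 K, V₂ = 47.7 L.

47.7 L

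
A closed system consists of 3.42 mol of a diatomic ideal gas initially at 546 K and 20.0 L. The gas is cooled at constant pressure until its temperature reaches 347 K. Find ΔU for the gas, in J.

P₁ = nRT₁/V₁ = 3.42×8.314×546/20.0 = 776 kPa.
Isobaric: P stays 776 kPa; V/T = const ⇒ T₂ = 347 K, V₂ = 12.7 L.
For an ideal gas ΔU = nCvΔT with Cv = (5/2)R = 20.8 J/(mol·K).
ΔU = 3.42×20.8×(347−546) = -14100 J.

-14100 J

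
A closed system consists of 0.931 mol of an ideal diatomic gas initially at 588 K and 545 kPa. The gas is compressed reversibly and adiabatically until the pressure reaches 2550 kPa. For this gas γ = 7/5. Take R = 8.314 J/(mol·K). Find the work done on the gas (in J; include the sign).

6300 J

V₁ = nRT₁/P₁ = 0.931×8.314×588/545 = 8.35 L.
Adiabatic: T₂/T₁ = (P₂/P₁)^((γ−1)/γ) ⇒ T₂ = 588×(4.68)^0.286 = 914 K; V₂ = 2.77 L.
ΔU = nCvΔT = 0.931×20.8×(914−588) = 6300 J.
Q = 0 for an adiabatic process, so W = −ΔU = -6300 J.
Work done on the gas = −W_by = 6300 J.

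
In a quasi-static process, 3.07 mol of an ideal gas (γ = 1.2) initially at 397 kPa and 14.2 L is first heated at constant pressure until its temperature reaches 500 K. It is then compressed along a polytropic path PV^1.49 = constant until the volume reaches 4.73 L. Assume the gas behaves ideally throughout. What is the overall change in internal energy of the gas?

T₁ = P₁V₁/(nR) = 397×14.2/(3.07×8.314) = 221 K.
Step 1 — Isobaric: P stays 397 kPa; V/T = const ⇒ T₂ = 500 K, V₂ = 32.1 L.
W = PΔV = 397×(32.1−14.2) kPa·L = 7120 J.
ΔU = nCvΔT = 3.07×41.6×(500−221) = 35600 J.
Q = ΔU + W = nCpΔT = 42700 J.
State after step 1: P = 397 kPa, V = 32.1 L, T = 500 K.
Step 2 — Polytropic n=1.49: T₂ = T₁(V₁/V₂)^(n−1) = 500×(6.80)^0.49 = 1280 K; P₂ = P₁(V₁/V₂)^n = 6900 kPa.
W = (P₁V₁−P₂V₂)/(n−1) = (397×32.1−6900×4.73)/0.49 = -40600 J.
ΔU = nCvΔT = 3.07×41.6×(1280−500) = 99400 J.
Q = ΔU + W = 58800 J.
Net over both steps: W = -33400 J, Q = 102000 J, ΔU = 135000 J.

135000 J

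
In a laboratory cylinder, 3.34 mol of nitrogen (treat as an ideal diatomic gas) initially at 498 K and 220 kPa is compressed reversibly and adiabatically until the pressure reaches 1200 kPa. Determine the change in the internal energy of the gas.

21600 J

V₁ = nRT₁/P₁ = 3.34×8.314×498/220 = 62.9 L.
Adiabatic: T₂/T₁ = (P₂/P₁)^((γ−1)/γ) ⇒ T₂ = 498×(5.45)^0.286 = 809 K; V₂ = 18.7 L.
For an ideal gas ΔU = nCvΔT with Cv = (5/2)R = 20.8 J/(mol·K).
ΔU = 3.34×20.8×(809−498) = 21600 J.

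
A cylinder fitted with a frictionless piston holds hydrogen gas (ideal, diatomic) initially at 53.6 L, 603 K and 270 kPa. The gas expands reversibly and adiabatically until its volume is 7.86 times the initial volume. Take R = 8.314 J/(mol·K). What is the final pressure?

15.1 kPa

Adiabatic: TV^(γ−1) = const ⇒ T₂ = 603×(0.127)^0.400 = 264 K; PV^γ = const ⇒ P₂ = 15.1 kPa.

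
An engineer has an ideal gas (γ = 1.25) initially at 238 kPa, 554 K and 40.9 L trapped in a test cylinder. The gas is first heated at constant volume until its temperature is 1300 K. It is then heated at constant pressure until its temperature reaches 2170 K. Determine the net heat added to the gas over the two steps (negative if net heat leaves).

129000 J

n = P₁V₁/(RT₁) = 238×40.9/(8.314×554) = 2.11 mol.
Step 1 — Isochoric: V stays 40.9 L; P/T = const ⇒ T₂ = 1300 K, P₂ = 558 kPa.
W = 0 (no volume change).
ΔU = nCvΔT = 2.11×33.3×(1300−554) = 52400 J.
Q = ΔU = 52400 J.
State after step 1: P = 558 kPa, V = 40.9 L, T = 1300 K.
Step 2 — Isobaric: P stays 558 kPa; V/T = const ⇒ T₂ = 2170 K, V₂ = 68.3 L.
W = PΔV = 558×(68.3−40.9) kPa·L = 15300 J.
ΔU = nCvΔT = 2.11×33.3×(2170−1300) = 61100 J.
Q = ΔU + W = nCpΔT = 76400 J.
Net over both steps: W = 15300 J, Q = 129000 J, ΔU = 114000 J.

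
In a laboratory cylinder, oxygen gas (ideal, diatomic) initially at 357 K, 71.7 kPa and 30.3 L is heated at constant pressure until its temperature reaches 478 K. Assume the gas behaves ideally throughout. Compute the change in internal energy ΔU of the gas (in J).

1840 J

n = P₁V₁/(RT₁) = 71.7×30.3/(8.314×357) = 0.732 mol.
Isobaric: P stays 71.7 kPa; V/T = const ⇒ T₂ = 478 K, V₂ = 40.6 L.
For an ideal gas ΔU = nCvΔT with Cv = (5/2)R = 20.8 J/(mol·K).
ΔU = 0.732×20.8×(478−357) = 1840 J.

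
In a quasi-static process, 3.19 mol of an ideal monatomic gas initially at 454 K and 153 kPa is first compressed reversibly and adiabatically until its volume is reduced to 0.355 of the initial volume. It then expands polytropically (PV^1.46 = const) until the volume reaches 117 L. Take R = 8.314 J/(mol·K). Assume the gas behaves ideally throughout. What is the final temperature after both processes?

469 K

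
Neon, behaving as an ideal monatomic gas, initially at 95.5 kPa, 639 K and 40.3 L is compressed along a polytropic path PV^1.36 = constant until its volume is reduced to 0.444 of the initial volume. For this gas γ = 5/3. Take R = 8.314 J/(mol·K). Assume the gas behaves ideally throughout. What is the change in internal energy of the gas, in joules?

n = P₁V₁/(RT₁) = 95.5×40.3/(8.314×639) = 0.724 mol.
Polytropic n=1.36: T₂ = T₁(V₁/V₂)^(n−1) = 639×(2.25)^0.36 = 856 K; P₂ = P₁(V₁/V₂)^n = 288 kPa.
For an ideal gas ΔU = nCvΔT with Cv = (3/2)R = 12.5 J/(mol·K).
ΔU = 0.724×12.5×(856−639) = 1960 J.

1960 J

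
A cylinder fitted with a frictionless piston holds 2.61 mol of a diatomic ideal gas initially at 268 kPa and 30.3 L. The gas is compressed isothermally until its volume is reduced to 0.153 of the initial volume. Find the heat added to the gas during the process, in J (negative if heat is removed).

T₁ = P₁V₁/(nR) = 268×30.3/(2.61×8.314) = 374 K.
Isothermal: T stays 374 K; PV = const ⇒ V₂ = 4.64 L, P₂ = 1750 kPa.
ΔU = 0 (ideal gas, T constant).
W = nRT ln(V₂/V₁) = 2.61×8.314×374×ln(0.153) = -15200 J.
Q = ΔU + W = -15200 J.

-15200 J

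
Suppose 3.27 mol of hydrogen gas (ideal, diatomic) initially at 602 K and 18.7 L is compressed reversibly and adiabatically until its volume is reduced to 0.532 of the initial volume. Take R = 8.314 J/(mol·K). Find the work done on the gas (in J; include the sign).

11700 J

P₁ = nRT₁/V₁ = 3.27×8.314×602/18.7 = 875 kPa.
Adiabatic: TV^(γ−1) = const ⇒ T₂ = 602×(1.88)^0.400 = 775 K; PV^γ = const ⇒ P₂ = 2120 kPa.
ΔU = nCvΔT = 3.27×20.8×(775−602) = 11700 J.
Q = 0 for an adiabatic process, so W = −ΔU = -11700 J.
Work done on the gas = −W_by = 11700 J.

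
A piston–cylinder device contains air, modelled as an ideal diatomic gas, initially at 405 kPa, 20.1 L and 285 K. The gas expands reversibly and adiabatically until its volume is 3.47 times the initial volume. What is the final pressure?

71.0 kPa

Adiabatic: TV^(γ−1) = const ⇒ T₂ = 285×(0.288)^0.400 = 173 K; PV^γ = const ⇒ P₂ = 71.0 kPa.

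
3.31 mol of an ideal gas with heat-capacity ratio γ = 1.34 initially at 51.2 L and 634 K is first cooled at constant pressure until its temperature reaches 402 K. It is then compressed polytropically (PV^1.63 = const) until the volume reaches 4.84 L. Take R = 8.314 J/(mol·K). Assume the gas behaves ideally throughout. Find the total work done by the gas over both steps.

-47100 J

P₁ = nRT₁/V₁ = 3.31×8.314×634/51.2 = 341 kPa.
Step 1 — Isobaric: P stays 341 kPa; V/T = const ⇒ T₂ = 402 K, V₂ = 32.5 L.
W = PΔV = 341×(32.5−51.2) kPa·L = -6380 J.
ΔU = nCvΔT = 3.31×24.5×(402−634) = -18800 J.
Q = ΔU + W = nCpΔT = -25200 J.
State after step 1: P = 341 kPa, V = 32.5 L, T = 402 K.
Step 2 — Polytropic n=1.63: T₂ = T₁(V₁/V₂)^(n−1) = 402×(6.71)^0.63 = 1330 K; P₂ = P₁(V₁/V₂)^n = 7580 kPa.
W = (P₁V₁−P₂V₂)/(n−1) = (341×32.5−7580×4.84)/0.63 = -40700 J.
ΔU = nCvΔT = 3.31×24.5×(1330−402) = 75400 J.
Q = ΔU + W = 34700 J.
Net over both steps: W = -47100 J, Q = 9540 J, ΔU = 56600 J.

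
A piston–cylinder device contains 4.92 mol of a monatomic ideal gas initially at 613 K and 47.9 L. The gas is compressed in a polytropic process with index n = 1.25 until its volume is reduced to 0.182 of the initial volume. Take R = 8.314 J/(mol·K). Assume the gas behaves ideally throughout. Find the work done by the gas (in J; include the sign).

P₁ = nRT₁/V₁ = 4.92×8.314×613/47.9 = 523 kPa.
Polytropic n=1.25: T₂ = T₁(V₁/V₂)^(n−1) = 613×(5.49)^0.25 = 939 K; P₂ = P₁(V₁/V₂)^n = 4400 kPa.
W = (P₁V₁−P₂V₂)/(n−1) = (523×47.9−4400×8.72)/0.25 = -53300 J.

-53300 J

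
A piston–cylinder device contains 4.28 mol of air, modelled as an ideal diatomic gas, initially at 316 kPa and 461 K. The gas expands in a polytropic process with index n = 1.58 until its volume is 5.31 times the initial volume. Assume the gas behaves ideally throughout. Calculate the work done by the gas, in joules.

V₁ = nRT₁/P₁ = 4.28×8.314×461/316 = 51.9 L.
Polytropic n=1.58: T₂ = T₁(V₁/V₂)^(n−1) = 461×(0.188)^0.58 = 175 K; P₂ = P₁(V₁/V₂)^n = 22.6 kPa.
W = (P₁V₁−P₂V₂)/(n−1) = (316×51.9−22.6×276)/0.58 = 17500 J.

17500 J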